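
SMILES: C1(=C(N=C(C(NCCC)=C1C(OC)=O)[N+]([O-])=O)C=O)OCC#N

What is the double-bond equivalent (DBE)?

Molecular formula from the SMILES: C13H14N4O6.
DoU = (2C + 2 + N − H − X)/2 = (2·13 + 2 + 4 − 14 − 0)/2 = 18/2 = 9.
(Structurally: 1 ring(s) + 8 π bond(s) = 9.)

9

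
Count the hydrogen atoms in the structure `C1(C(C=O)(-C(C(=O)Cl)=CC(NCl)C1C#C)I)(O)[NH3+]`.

10

Hydrogens are implicit in SMILES; fill each atom to its normal valence:
  5 × C: 1 H each → 5
  5 × C: no H
  2 × Cl: no H
  2 × O: no H
  1 × I: no H
  1 × N (charge +1): 3 H
  1 × N: 1 H
  1 × O: 1 H
  Total hydrogens = 10.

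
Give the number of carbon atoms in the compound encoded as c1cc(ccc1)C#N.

7

The symbol for carbon appears 7 times in the SMILES. Lowercase c denotes aromatic carbon and counts toward C.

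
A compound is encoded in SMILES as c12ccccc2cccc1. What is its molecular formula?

Heavy atoms from the SMILES: 10 C.
Implicit hydrogens by atom environment:
  8 × C (aromatic): 1 H each → 8
  2 × C (aromatic): no H
  Total hydrogens = 8.
Molecular formula: C10H8

C10H8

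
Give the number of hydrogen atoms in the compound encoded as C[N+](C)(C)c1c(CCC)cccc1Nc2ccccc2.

Hydrogens are implicit in SMILES; fill each atom to its normal valence:
  8 × C (aromatic): 1 H each → 8
  4 × C: 3 H each → 12
  4 × C (aromatic): no H
  2 × C: 2 H each → 4
  1 × N: 1 H
  1 × N (charge +1): no H
  Total hydrogens = 25.

25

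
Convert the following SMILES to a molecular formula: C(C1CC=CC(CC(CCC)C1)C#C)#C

C15H20

Heavy atoms from the SMILES: 15 C.
Implicit hydrogens by atom environment:
  7 × C: 1 H each → 7
  5 × C: 2 H each → 10
  2 × C: no H
  1 × C: 3 H
  Total hydrogens = 20.
Molecular formula: C15H20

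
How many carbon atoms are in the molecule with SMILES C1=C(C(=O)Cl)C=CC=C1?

7

The symbol for carbon appears 7 times in the SMILES. (Cl is a single chlorine, not C + l.)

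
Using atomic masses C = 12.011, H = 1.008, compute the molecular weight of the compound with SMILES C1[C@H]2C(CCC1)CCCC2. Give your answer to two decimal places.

Molecular formula: C10H18.
M = 10×12.011 + 18×1.008 = 138.25 g/mol.

138.25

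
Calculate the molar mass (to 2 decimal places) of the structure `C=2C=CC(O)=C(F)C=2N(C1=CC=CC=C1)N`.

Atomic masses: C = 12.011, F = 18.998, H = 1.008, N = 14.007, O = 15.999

218.23

Molecular formula: C12H11FN2O.
M = 12×12.011 + 1×18.998 + 11×1.008 + 2×14.007 + 1×15.999 = 218.23 g/mol.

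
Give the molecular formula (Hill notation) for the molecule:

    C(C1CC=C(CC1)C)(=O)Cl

C8H11ClO

Heavy atoms from the SMILES: 8 C, 1 Cl, 1 O.
Implicit hydrogens by atom environment:
  3 × C: 2 H each → 6
  2 × C: 1 H each → 2
  2 × C: no H
  1 × C: 3 H
  1 × Cl: no H
  1 × O: no H
  Total hydrogens = 11.
Molecular formula: C8H11ClO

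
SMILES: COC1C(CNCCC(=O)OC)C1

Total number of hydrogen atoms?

Hydrogens are implicit in SMILES; fill each atom to its normal valence:
  4 × C: 2 H each → 8
  3 × O: no H
  2 × C: 3 H each → 6
  2 × C: 1 H each → 2
  1 × C: no H
  1 × N: 1 H
  Total hydrogens = 17.

17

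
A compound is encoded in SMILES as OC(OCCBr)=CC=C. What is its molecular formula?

Heavy atoms from the SMILES: 1 Br, 6 C, 2 O.
Implicit hydrogens by atom environment:
  3 × C: 2 H each → 6
  2 × C: 1 H each → 2
  1 × Br: no H
  1 × C: no H
  1 × O: 1 H
  1 × O: no H
  Total hydrogens = 9.
Molecular formula: C6H9BrO2

C6H9BrO2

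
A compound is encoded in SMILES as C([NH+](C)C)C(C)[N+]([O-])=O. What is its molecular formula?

Heavy atoms from the SMILES: 5 C, 2 N, 2 O.
Implicit hydrogens by atom environment:
  3 × C: 3 H each → 9
  1 × C: 2 H
  1 × C: 1 H
  1 × N (charge +1): 1 H
  1 × N (charge +1): no H
  1 × O: no H
  1 × O (charge -1): no H
  Total hydrogens = 13.
Net charge +1.
Molecular formula: C5H13N2O2+

C5H13N2O2+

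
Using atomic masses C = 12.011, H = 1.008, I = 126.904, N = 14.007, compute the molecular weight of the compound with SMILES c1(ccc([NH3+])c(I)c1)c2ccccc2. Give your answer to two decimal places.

Molecular formula: C12H11IN+.
M = 12×12.011 + 11×1.008 + 1×126.904 + 1×14.007 = 296.13 g/mol.

296.13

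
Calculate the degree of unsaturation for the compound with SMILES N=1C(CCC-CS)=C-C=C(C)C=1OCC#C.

Molecular formula from the SMILES: C13H17NOS.
DoU = (2C + 2 + N − H − X)/2 = (2·13 + 2 + 1 − 17 − 0)/2 = 12/2 = 6.
(Structurally: 1 ring(s) + 5 π bond(s) = 6.)

6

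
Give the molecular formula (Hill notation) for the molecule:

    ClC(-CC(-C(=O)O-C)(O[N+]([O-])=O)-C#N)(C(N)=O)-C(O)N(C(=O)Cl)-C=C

C11H12Cl2N4O8

Heavy atoms from the SMILES: 11 C, 2 Cl, 4 N, 8 O.
Implicit hydrogens by atom environment:
  6 × C: no H
  6 × O: no H
  2 × C: 2 H each → 4
  2 × C: 1 H each → 2
  2 × Cl: no H
  2 × N: no H
  1 × C: 3 H
  1 × N: 2 H
  1 × N (charge +1): no H
  1 × O: 1 H
  1 × O (charge -1): no H
  Total hydrogens = 12.
Molecular formula: C11H12Cl2N4O8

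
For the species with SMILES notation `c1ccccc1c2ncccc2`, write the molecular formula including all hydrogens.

C11H9N

Heavy atoms from the SMILES: 11 C, 1 N.
Implicit hydrogens by atom environment:
  9 × C (aromatic): 1 H each → 9
  2 × C (aromatic): no H
  1 × N (aromatic): no H
  Total hydrogens = 9.
Molecular formula: C11H9N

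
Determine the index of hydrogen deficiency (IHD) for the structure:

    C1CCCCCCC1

1

Molecular formula from the SMILES: C8H16.
DoU = (2C + 2 + N − H − X)/2 = (2·8 + 2 + 0 − 16 − 0)/2 = 2/2 = 1.
(Structurally: 1 ring(s) + 0 π bond(s) = 1.)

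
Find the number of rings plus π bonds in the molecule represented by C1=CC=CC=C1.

Molecular formula from the SMILES: C6H6.
DoU = (2C + 2 + N − H − X)/2 = (2·6 + 2 + 0 − 6 − 0)/2 = 8/2 = 4.
(Structurally: 1 ring(s) + 3 π bond(s) = 4.)

4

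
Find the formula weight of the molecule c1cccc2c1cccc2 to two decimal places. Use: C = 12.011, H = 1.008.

Molecular formula: C10H8.
M = 10×12.011 + 8×1.008 = 128.17 g/mol.

128.17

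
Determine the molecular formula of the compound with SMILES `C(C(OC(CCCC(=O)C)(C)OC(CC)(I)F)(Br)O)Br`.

Heavy atoms from the SMILES: 2 Br, 12 C, 1 F, 1 I, 4 O.
Implicit hydrogens by atom environment:
  5 × C: 2 H each → 10
  4 × C: no H
  3 × C: 3 H each → 9
  3 × O: no H
  2 × Br: no H
  1 × F: no H
  1 × I: no H
  1 × O: 1 H
  Total hydrogens = 20.
Molecular formula: C12H20Br2FIO4

C12H20Br2FIO4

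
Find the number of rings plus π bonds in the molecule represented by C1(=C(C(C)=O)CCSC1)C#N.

Molecular formula from the SMILES: C8H9NOS.
DoU = (2C + 2 + N − H − X)/2 = (2·8 + 2 + 1 − 9 − 0)/2 = 10/2 = 5.
(Structurally: 1 ring(s) + 4 π bond(s) = 5.)

5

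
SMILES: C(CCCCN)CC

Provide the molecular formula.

C7H17N

Heavy atoms from the SMILES: 7 C, 1 N.
Implicit hydrogens by atom environment:
  6 × C: 2 H each → 12
  1 × C: 3 H
  1 × N: 2 H
  Total hydrogens = 17.
Molecular formula: C7H17N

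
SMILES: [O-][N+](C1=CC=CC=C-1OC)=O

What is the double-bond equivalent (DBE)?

Molecular formula from the SMILES: C7H7NO3.
DoU = (2C + 2 + N − H − X)/2 = (2·7 + 2 + 1 − 7 − 0)/2 = 10/2 = 5.
(Structurally: 1 ring(s) + 4 π bond(s) = 5.)

5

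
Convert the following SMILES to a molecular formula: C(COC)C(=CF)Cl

C5H8ClFO

Heavy atoms from the SMILES: 5 C, 1 Cl, 1 F, 1 O.
Implicit hydrogens by atom environment:
  2 × C: 2 H each → 4
  1 × C: 3 H
  1 × C: 1 H
  1 × C: no H
  1 × Cl: no H
  1 × F: no H
  1 × O: no H
  Total hydrogens = 8.
Molecular formula: C5H8ClFO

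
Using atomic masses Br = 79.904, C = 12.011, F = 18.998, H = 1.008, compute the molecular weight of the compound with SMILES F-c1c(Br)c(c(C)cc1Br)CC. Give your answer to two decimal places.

Molecular formula: C9H9Br2F.
M = 2×79.904 + 9×12.011 + 1×18.998 + 9×1.008 = 295.98 g/mol.

295.98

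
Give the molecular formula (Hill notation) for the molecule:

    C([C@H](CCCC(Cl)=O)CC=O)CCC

C11H19ClO2

Heavy atoms from the SMILES: 11 C, 1 Cl, 2 O.
Implicit hydrogens by atom environment:
  7 × C: 2 H each → 14
  2 × C: 1 H each → 2
  2 × O: no H
  1 × C: 3 H
  1 × C: no H
  1 × Cl: no H
  Total hydrogens = 19.
Molecular formula: C11H19ClO2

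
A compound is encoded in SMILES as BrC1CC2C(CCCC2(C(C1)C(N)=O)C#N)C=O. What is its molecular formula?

Heavy atoms from the SMILES: 1 Br, 13 C, 2 N, 2 O.
Implicit hydrogens by atom environment:
  5 × C: 2 H each → 10
  5 × C: 1 H each → 5
  3 × C: no H
  2 × O: no H
  1 × Br: no H
  1 × N: 2 H
  1 × N: no H
  Total hydrogens = 17.
Molecular formula: C13H17BrN2O2

C13H17BrN2O2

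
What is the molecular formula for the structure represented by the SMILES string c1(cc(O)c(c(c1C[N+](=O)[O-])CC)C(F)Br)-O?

Heavy atoms from the SMILES: 1 Br, 10 C, 1 F, 1 N, 4 O.
Implicit hydrogens by atom environment:
  5 × C (aromatic): no H
  2 × C: 2 H each → 4
  2 × O: 1 H each → 2
  1 × Br: no H
  1 × C: 3 H
  1 × C (aromatic): 1 H
  1 × C: 1 H
  1 × F: no H
  1 × N (charge +1): no H
  1 × O: no H
  1 × O (charge -1): no H
  Total hydrogens = 11.
Molecular formula: C10H11BrFNO4

C10H11BrFNO4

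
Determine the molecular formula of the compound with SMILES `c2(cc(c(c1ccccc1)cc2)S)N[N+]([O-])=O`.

C12H10N2O2S

Heavy atoms from the SMILES: 12 C, 2 N, 2 O, 1 S.
Implicit hydrogens by atom environment:
  8 × C (aromatic): 1 H each → 8
  4 × C (aromatic): no H
  1 × N: 1 H
  1 × N (charge +1): no H
  1 × O: no H
  1 × O (charge -1): no H
  1 × S: 1 H
  Total hydrogens = 10.
Molecular formula: C12H10N2O2S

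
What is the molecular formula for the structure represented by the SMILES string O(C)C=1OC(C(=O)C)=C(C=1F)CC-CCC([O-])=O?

Heavy atoms from the SMILES: 12 C, 1 F, 5 O.
Implicit hydrogens by atom environment:
  4 × C: 2 H each → 8
  4 × C (aromatic): no H
  3 × O: no H
  2 × C: 3 H each → 6
  2 × C: no H
  1 × F: no H
  1 × O (aromatic): no H
  1 × O (charge -1): no H
  Total hydrogens = 14.
Net charge -1.
Molecular formula: C12H14FO5-

C12H14FO5-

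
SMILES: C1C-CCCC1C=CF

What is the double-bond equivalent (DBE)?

Molecular formula from the SMILES: C8H13F.
DoU = (2C + 2 + N − H − X)/2 = (2·8 + 2 + 0 − 13 − 1)/2 = 4/2 = 2.
(Structurally: 1 ring(s) + 1 π bond(s) = 2.)

2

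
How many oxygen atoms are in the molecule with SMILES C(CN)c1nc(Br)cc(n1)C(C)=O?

1

The symbol for oxygen appears 1 time in the SMILES.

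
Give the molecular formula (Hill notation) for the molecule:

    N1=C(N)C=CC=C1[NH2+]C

C6H10N3+

Heavy atoms from the SMILES: 6 C, 3 N.
Implicit hydrogens by atom environment:
  3 × C (aromatic): 1 H each → 3
  2 × C (aromatic): no H
  1 × C: 3 H
  1 × N: 2 H
  1 × N (charge +1): 2 H
  1 × N (aromatic): no H
  Total hydrogens = 10.
Net charge +1.
Molecular formula: C6H10N3+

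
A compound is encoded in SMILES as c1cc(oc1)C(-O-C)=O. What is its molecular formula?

C6H6O3

Heavy atoms from the SMILES: 6 C, 3 O.
Implicit hydrogens by atom environment:
  3 × C (aromatic): 1 H each → 3
  2 × O: no H
  1 × C: 3 H
  1 × C (aromatic): no H
  1 × C: no H
  1 × O (aromatic): no H
  Total hydrogens = 6.
Molecular formula: C6H6O3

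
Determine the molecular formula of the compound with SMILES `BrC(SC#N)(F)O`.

Heavy atoms from the SMILES: 1 Br, 2 C, 1 F, 1 N, 1 O, 1 S.
Implicit hydrogens by atom environment:
  2 × C: no H
  1 × Br: no H
  1 × F: no H
  1 × N: no H
  1 × O: 1 H
  1 × S: no H
  Total hydrogens = 1.
Molecular formula: C2HBrFNOS

C2HBrFNOS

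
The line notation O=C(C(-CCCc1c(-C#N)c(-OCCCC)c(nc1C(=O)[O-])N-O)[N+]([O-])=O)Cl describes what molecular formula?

C16H18ClN4O7-

Heavy atoms from the SMILES: 16 C, 1 Cl, 4 N, 7 O.
Implicit hydrogens by atom environment:
  6 × C: 2 H each → 12
  5 × C (aromatic): no H
  4 × O: no H
  3 × C: no H
  2 × O (charge -1): no H
  1 × C: 3 H
  1 × C: 1 H
  1 × Cl: no H
  1 × N: 1 H
  1 × N (aromatic): no H
  1 × N: no H
  1 × N (charge +1): no H
  1 × O: 1 H
  Total hydrogens = 18.
Net charge -1.
Molecular formula: C16H18ClN4O7-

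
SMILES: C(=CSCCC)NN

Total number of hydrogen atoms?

Hydrogens are implicit in SMILES; fill each atom to its normal valence:
  2 × C: 2 H each → 4
  2 × C: 1 H each → 2
  1 × C: 3 H
  1 × N: 2 H
  1 × N: 1 H
  1 × S: no H
  Total hydrogens = 12.

12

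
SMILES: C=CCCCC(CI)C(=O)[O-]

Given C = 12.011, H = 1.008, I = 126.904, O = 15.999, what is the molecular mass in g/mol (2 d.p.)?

Molecular formula: C8H12IO2-.
M = 8×12.011 + 12×1.008 + 1×126.904 + 2×15.999 = 267.09 g/mol.

267.09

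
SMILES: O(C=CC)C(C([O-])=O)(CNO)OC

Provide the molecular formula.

C7H12NO5-

Heavy atoms from the SMILES: 7 C, 1 N, 5 O.
Implicit hydrogens by atom environment:
  3 × O: no H
  2 × C: 3 H each → 6
  2 × C: 1 H each → 2
  2 × C: no H
  1 × C: 2 H
  1 × N: 1 H
  1 × O: 1 H
  1 × O (charge -1): no H
  Total hydrogens = 12.
Net charge -1.
Molecular formula: C7H12NO5-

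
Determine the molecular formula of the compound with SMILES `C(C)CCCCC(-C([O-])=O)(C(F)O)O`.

Heavy atoms from the SMILES: 9 C, 1 F, 4 O.
Implicit hydrogens by atom environment:
  5 × C: 2 H each → 10
  2 × C: no H
  2 × O: 1 H each → 2
  1 × C: 3 H
  1 × C: 1 H
  1 × F: no H
  1 × O: no H
  1 × O (charge -1): no H
  Total hydrogens = 16.
Net charge -1.
Molecular formula: C9H16FO4-

C9H16FO4-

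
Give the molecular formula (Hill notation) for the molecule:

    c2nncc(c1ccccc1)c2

Heavy atoms from the SMILES: 10 C, 2 N.
Implicit hydrogens by atom environment:
  8 × C (aromatic): 1 H each → 8
  2 × C (aromatic): no H
  2 × N (aromatic): no H
  Total hydrogens = 8.
Molecular formula: C10H8N2

C10H8N2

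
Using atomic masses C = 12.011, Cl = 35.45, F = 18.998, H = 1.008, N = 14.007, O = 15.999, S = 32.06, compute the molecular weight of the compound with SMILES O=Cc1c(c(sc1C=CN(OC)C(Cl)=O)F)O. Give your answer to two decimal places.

Molecular formula: C9H7ClFNO4S.
M = 9×12.011 + 1×35.45 + 1×18.998 + 7×1.008 + 1×14.007 + 4×15.999 + 1×32.06 = 279.67 g/mol.

279.67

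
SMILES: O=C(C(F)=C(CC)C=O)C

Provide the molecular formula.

C7H9FO2

Heavy atoms from the SMILES: 7 C, 1 F, 2 O.
Implicit hydrogens by atom environment:
  3 × C: no H
  2 × C: 3 H each → 6
  2 × O: no H
  1 × C: 2 H
  1 × C: 1 H
  1 × F: no H
  Total hydrogens = 9.
Molecular formula: C7H9FO2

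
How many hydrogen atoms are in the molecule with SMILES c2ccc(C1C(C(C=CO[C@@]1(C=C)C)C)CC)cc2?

Hydrogens are implicit in SMILES; fill each atom to its normal valence:
  6 × C: 1 H each → 6
  5 × C (aromatic): 1 H each → 5
  3 × C: 3 H each → 9
  2 × C: 2 H each → 4
  1 × C: no H
  1 × C (aromatic): no H
  1 × O: no H
  Total hydrogens = 24.

24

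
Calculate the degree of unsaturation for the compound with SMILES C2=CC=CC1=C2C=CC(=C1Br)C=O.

Molecular formula from the SMILES: C11H7BrO.
DoU = (2C + 2 + N − H − X)/2 = (2·11 + 2 + 0 − 7 − 1)/2 = 16/2 = 8.
(Structurally: 2 ring(s) + 6 π bond(s) = 8.)

8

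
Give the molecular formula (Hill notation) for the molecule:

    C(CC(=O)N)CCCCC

C8H17NO

Heavy atoms from the SMILES: 8 C, 1 N, 1 O.
Implicit hydrogens by atom environment:
  6 × C: 2 H each → 12
  1 × C: 3 H
  1 × C: no H
  1 × N: 2 H
  1 × O: no H
  Total hydrogens = 17.
Molecular formula: C8H17NO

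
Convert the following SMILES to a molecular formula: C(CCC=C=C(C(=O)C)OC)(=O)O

Heavy atoms from the SMILES: 9 C, 4 O.
Implicit hydrogens by atom environment:
  4 × C: no H
  3 × O: no H
  2 × C: 3 H each → 6
  2 × C: 2 H each → 4
  1 × C: 1 H
  1 × O: 1 H
  Total hydrogens = 12.
Molecular formula: C9H12O4

C9H12O4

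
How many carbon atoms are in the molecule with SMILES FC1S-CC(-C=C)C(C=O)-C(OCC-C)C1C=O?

The symbol for carbon appears 13 times in the SMILES.

13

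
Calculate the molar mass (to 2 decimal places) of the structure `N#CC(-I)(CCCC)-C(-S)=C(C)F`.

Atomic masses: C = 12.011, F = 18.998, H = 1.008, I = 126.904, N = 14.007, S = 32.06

Molecular formula: C9H13FINS.
M = 9×12.011 + 1×18.998 + 13×1.008 + 1×126.904 + 1×14.007 + 1×32.06 = 313.17 g/mol.

313.17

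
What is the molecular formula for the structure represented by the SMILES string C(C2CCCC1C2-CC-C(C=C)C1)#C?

Heavy atoms from the SMILES: 14 C.
Implicit hydrogens by atom environment:
  7 × C: 2 H each → 14
  6 × C: 1 H each → 6
  1 × C: no H
  Total hydrogens = 20.
Molecular formula: C14H20

C14H20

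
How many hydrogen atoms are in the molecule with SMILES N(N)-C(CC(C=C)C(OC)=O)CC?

Hydrogens are implicit in SMILES; fill each atom to its normal valence:
  3 × C: 2 H each → 6
  3 × C: 1 H each → 3
  2 × C: 3 H each → 6
  2 × O: no H
  1 × C: no H
  1 × N: 2 H
  1 × N: 1 H
  Total hydrogens = 18.

18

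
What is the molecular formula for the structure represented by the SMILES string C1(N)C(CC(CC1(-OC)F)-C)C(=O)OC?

C10H18FNO3

Heavy atoms from the SMILES: 10 C, 1 F, 1 N, 3 O.
Implicit hydrogens by atom environment:
  3 × C: 3 H each → 9
  3 × C: 1 H each → 3
  3 × O: no H
  2 × C: 2 H each → 4
  2 × C: no H
  1 × F: no H
  1 × N: 2 H
  Total hydrogens = 18.
Molecular formula: C10H18FNO3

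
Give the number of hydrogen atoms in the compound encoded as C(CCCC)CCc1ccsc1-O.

Hydrogens are implicit in SMILES; fill each atom to its normal valence:
  6 × C: 2 H each → 12
  2 × C (aromatic): 1 H each → 2
  2 × C (aromatic): no H
  1 × C: 3 H
  1 × O: 1 H
  1 × S (aromatic): no H
  Total hydrogens = 18.

18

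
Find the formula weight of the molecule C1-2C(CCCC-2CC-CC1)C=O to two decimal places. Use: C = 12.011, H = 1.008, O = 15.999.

Molecular formula: C11H18O.
M = 11×12.011 + 18×1.008 + 1×15.999 = 166.26 g/mol.

166.26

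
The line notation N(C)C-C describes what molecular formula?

C3H9N

Heavy atoms from the SMILES: 3 C, 1 N.
Implicit hydrogens by atom environment:
  2 × C: 3 H each → 6
  1 × C: 2 H
  1 × N: 1 H
  Total hydrogens = 9.
Molecular formula: C3H9N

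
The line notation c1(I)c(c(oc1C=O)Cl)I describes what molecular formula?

C5HClI2O2

Heavy atoms from the SMILES: 5 C, 1 Cl, 2 I, 2 O.
Implicit hydrogens by atom environment:
  4 × C (aromatic): no H
  2 × I: no H
  1 × C: 1 H
  1 × Cl: no H
  1 × O (aromatic): no H
  1 × O: no H
  Total hydrogens = 1.
Molecular formula: C5HClI2O2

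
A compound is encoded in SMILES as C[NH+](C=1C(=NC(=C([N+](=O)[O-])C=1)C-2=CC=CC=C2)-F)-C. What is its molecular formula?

Heavy atoms from the SMILES: 13 C, 1 F, 3 N, 2 O.
Implicit hydrogens by atom environment:
  6 × C (aromatic): 1 H each → 6
  5 × C (aromatic): no H
  2 × C: 3 H each → 6
  1 × F: no H
  1 × N (charge +1): 1 H
  1 × N (aromatic): no H
  1 × N (charge +1): no H
  1 × O: no H
  1 × O (charge -1): no H
  Total hydrogens = 13.
Net charge +1.
Molecular formula: C13H13FN3O2+

C13H13FN3O2+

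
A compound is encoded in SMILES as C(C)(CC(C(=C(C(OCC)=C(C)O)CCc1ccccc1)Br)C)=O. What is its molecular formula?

Heavy atoms from the SMILES: 1 Br, 20 C, 3 O.
Implicit hydrogens by atom environment:
  5 × C (aromatic): 1 H each → 5
  5 × C: no H
  4 × C: 3 H each → 12
  4 × C: 2 H each → 8
  2 × O: no H
  1 × Br: no H
  1 × C: 1 H
  1 × C (aromatic): no H
  1 × O: 1 H
  Total hydrogens = 27.
Molecular formula: C20H27BrO3

C20H27BrO3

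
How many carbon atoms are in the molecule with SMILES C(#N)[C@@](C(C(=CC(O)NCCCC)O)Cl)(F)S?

10

The symbol for carbon appears 10 times in the SMILES. (Cl is a single chlorine, not C + l.)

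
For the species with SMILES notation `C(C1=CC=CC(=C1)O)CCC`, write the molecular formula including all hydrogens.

C10H14O

Heavy atoms from the SMILES: 10 C, 1 O.
Implicit hydrogens by atom environment:
  4 × C (aromatic): 1 H each → 4
  3 × C: 2 H each → 6
  2 × C (aromatic): no H
  1 × C: 3 H
  1 × O: 1 H
  Total hydrogens = 14.
Molecular formula: C10H14O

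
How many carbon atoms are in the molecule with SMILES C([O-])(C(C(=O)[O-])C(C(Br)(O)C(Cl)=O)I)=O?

6

The symbol for carbon appears 6 times in the SMILES. (Cl is a single chlorine, not C + l.)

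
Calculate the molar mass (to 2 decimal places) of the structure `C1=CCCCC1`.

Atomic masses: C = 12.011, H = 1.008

82.15

Molecular formula: C6H10.
M = 6×12.011 + 10×1.008 = 82.15 g/mol.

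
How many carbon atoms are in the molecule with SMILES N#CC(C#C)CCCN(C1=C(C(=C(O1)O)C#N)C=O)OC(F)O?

14

The symbol for carbon appears 14 times in the SMILES.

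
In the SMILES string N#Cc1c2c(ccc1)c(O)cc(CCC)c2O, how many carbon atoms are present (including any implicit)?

14

The symbol for carbon appears 14 times in the SMILES. Lowercase c denotes aromatic carbon and counts toward C.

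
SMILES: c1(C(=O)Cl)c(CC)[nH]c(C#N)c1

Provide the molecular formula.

Heavy atoms from the SMILES: 8 C, 1 Cl, 2 N, 1 O.
Implicit hydrogens by atom environment:
  3 × C (aromatic): no H
  2 × C: no H
  1 × C: 3 H
  1 × C: 2 H
  1 × C (aromatic): 1 H
  1 × Cl: no H
  1 × N (aromatic): 1 H
  1 × N: no H
  1 × O: no H
  Total hydrogens = 7.
Molecular formula: C8H7ClN2O

C8H7ClN2O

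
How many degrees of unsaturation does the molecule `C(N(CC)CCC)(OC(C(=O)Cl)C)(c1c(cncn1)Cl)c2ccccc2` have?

9

Molecular formula from the SMILES: C19H23Cl2N3O2.
DoU = (2C + 2 + N − H − X)/2 = (2·19 + 2 + 3 − 23 − 2)/2 = 18/2 = 9.
(Structurally: 2 ring(s) + 7 π bond(s) = 9.)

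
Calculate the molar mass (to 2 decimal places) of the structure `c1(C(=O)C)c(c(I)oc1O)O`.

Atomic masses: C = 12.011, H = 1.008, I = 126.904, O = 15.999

Molecular formula: C6H5IO4.
M = 6×12.011 + 5×1.008 + 1×126.904 + 4×15.999 = 268.01 g/mol.

268.01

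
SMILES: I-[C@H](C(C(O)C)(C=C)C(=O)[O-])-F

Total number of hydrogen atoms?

Hydrogens are implicit in SMILES; fill each atom to its normal valence:
  3 × C: 1 H each → 3
  2 × C: no H
  1 × C: 3 H
  1 × C: 2 H
  1 × F: no H
  1 × I: no H
  1 × O: 1 H
  1 × O: no H
  1 × O (charge -1): no H
  Total hydrogens = 9.

9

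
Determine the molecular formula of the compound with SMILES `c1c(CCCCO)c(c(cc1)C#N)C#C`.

C13H13NO

Heavy atoms from the SMILES: 13 C, 1 N, 1 O.
Implicit hydrogens by atom environment:
  4 × C: 2 H each → 8
  3 × C (aromatic): 1 H each → 3
  3 × C (aromatic): no H
  2 × C: no H
  1 × C: 1 H
  1 × N: no H
  1 × O: 1 H
  Total hydrogens = 13.
Molecular formula: C13H13NO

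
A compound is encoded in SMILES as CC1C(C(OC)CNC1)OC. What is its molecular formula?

C8H17NO2

Heavy atoms from the SMILES: 8 C, 1 N, 2 O.
Implicit hydrogens by atom environment:
  3 × C: 3 H each → 9
  3 × C: 1 H each → 3
  2 × C: 2 H each → 4
  2 × O: no H
  1 × N: 1 H
  Total hydrogens = 17.
Molecular formula: C8H17NO2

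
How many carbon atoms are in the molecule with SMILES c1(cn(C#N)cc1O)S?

The symbol for carbon appears 5 times in the SMILES. Lowercase c denotes aromatic carbon and counts toward C.

5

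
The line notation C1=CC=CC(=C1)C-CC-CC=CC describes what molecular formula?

C13H18

Heavy atoms from the SMILES: 13 C.
Implicit hydrogens by atom environment:
  5 × C (aromatic): 1 H each → 5
  4 × C: 2 H each → 8
  2 × C: 1 H each → 2
  1 × C: 3 H
  1 × C (aromatic): no H
  Total hydrogens = 18.
Molecular formula: C13H18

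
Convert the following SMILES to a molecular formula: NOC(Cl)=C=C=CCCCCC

C9H14ClNO

Heavy atoms from the SMILES: 9 C, 1 Cl, 1 N, 1 O.
Implicit hydrogens by atom environment:
  4 × C: 2 H each → 8
  3 × C: no H
  1 × C: 3 H
  1 × C: 1 H
  1 × Cl: no H
  1 × N: 2 H
  1 × O: no H
  Total hydrogens = 14.
Molecular formula: C9H14ClNO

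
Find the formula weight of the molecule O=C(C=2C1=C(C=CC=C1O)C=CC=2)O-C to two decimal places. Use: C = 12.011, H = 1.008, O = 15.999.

202.21

Molecular formula: C12H10O3.
M = 12×12.011 + 10×1.008 + 3×15.999 = 202.21 g/mol.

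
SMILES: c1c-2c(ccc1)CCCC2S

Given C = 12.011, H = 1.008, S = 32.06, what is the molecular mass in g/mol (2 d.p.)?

Molecular formula: C10H12S.
M = 10×12.011 + 12×1.008 + 1×32.06 = 164.27 g/mol.

164.27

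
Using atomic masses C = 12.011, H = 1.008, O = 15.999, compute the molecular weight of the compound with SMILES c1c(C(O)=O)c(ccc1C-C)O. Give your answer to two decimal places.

166.18

Molecular formula: C9H10O3.
M = 9×12.011 + 10×1.008 + 3×15.999 = 166.18 g/mol.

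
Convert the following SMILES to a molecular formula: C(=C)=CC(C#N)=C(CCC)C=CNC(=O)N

C12H15N3O

Heavy atoms from the SMILES: 12 C, 3 N, 1 O.
Implicit hydrogens by atom environment:
  5 × C: no H
  3 × C: 2 H each → 6
  3 × C: 1 H each → 3
  1 × C: 3 H
  1 × N: 2 H
  1 × N: 1 H
  1 × N: no H
  1 × O: no H
  Total hydrogens = 15.
Molecular formula: C12H15N3O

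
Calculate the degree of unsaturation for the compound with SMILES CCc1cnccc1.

Molecular formula from the SMILES: C7H9N.
DoU = (2C + 2 + N − H − X)/2 = (2·7 + 2 + 1 − 9 − 0)/2 = 8/2 = 4.
(Structurally: 1 ring(s) + 3 π bond(s) = 4.)

4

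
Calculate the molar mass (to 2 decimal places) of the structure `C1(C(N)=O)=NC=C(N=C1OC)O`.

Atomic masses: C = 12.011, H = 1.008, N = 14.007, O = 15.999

Molecular formula: C6H7N3O3.
M = 6×12.011 + 7×1.008 + 3×14.007 + 3×15.999 = 169.14 g/mol.

169.14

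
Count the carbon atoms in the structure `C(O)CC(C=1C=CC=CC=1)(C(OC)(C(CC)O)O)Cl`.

The symbol for carbon appears 14 times in the SMILES. (Cl is a single chlorine, not C + l.)

14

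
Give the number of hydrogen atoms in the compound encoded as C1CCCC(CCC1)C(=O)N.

17

Hydrogens are implicit in SMILES; fill each atom to its normal valence:
  7 × C: 2 H each → 14
  1 × C: 1 H
  1 × C: no H
  1 × N: 2 H
  1 × O: no H
  Total hydrogens = 17.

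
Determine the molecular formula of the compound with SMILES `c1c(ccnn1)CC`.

Heavy atoms from the SMILES: 6 C, 2 N.
Implicit hydrogens by atom environment:
  3 × C (aromatic): 1 H each → 3
  2 × N (aromatic): no H
  1 × C: 3 H
  1 × C: 2 H
  1 × C (aromatic): no H
  Total hydrogens = 8.
Molecular formula: C6H8N2

C6H8N2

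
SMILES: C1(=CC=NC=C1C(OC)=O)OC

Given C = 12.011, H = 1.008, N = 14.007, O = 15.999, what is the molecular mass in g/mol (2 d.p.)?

167.16

Molecular formula: C8H9NO3.
M = 8×12.011 + 9×1.008 + 1×14.007 + 3×15.999 = 167.16 g/mol.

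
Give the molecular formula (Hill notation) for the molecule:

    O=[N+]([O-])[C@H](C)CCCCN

C6H14N2O2

Heavy atoms from the SMILES: 6 C, 2 N, 2 O.
Implicit hydrogens by atom environment:
  4 × C: 2 H each → 8
  1 × C: 3 H
  1 × C: 1 H
  1 × N: 2 H
  1 × N (charge +1): no H
  1 × O: no H
  1 × O (charge -1): no H
  Total hydrogens = 14.
Molecular formula: C6H14N2O2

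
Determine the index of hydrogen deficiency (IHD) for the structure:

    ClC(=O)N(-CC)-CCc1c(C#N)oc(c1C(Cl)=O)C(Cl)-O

7

Molecular formula from the SMILES: C12H11Cl3N2O4.
DoU = (2C + 2 + N − H − X)/2 = (2·12 + 2 + 2 − 11 − 3)/2 = 14/2 = 7.
(Structurally: 1 ring(s) + 6 π bond(s) = 7.)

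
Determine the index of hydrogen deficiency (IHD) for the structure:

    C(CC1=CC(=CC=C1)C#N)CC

6

Molecular formula from the SMILES: C11H13N.
DoU = (2C + 2 + N − H − X)/2 = (2·11 + 2 + 1 − 13 − 0)/2 = 12/2 = 6.
(Structurally: 1 ring(s) + 5 π bond(s) = 6.)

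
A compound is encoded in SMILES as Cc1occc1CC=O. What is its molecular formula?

C7H8O2

Heavy atoms from the SMILES: 7 C, 2 O.
Implicit hydrogens by atom environment:
  2 × C (aromatic): 1 H each → 2
  2 × C (aromatic): no H
  1 × C: 3 H
  1 × C: 2 H
  1 × C: 1 H
  1 × O (aromatic): no H
  1 × O: no H
  Total hydrogens = 8.
Molecular formula: C7H8O2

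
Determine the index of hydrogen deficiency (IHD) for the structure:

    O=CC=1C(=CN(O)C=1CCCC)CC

Molecular formula from the SMILES: C11H17NO2.
DoU = (2C + 2 + N − H − X)/2 = (2·11 + 2 + 1 − 17 − 0)/2 = 8/2 = 4.
(Structurally: 1 ring(s) + 3 π bond(s) = 4.)

4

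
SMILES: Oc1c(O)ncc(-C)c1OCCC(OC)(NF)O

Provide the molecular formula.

C10H15FN2O5

Heavy atoms from the SMILES: 10 C, 1 F, 2 N, 5 O.
Implicit hydrogens by atom environment:
  4 × C (aromatic): no H
  3 × O: 1 H each → 3
  2 × C: 3 H each → 6
  2 × C: 2 H each → 4
  2 × O: no H
  1 × C (aromatic): 1 H
  1 × C: no H
  1 × F: no H
  1 × N: 1 H
  1 × N (aromatic): no H
  Total hydrogens = 15.
Molecular formula: C10H15FN2O5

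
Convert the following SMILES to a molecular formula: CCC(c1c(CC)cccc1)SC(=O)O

Heavy atoms from the SMILES: 12 C, 2 O, 1 S.
Implicit hydrogens by atom environment:
  4 × C (aromatic): 1 H each → 4
  2 × C: 3 H each → 6
  2 × C: 2 H each → 4
  2 × C (aromatic): no H
  1 × C: 1 H
  1 × C: no H
  1 × O: 1 H
  1 × O: no H
  1 × S: no H
  Total hydrogens = 16.
Molecular formula: C12H16O2S

C12H16O2S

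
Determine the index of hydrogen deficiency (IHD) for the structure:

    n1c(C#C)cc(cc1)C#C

8

Molecular formula from the SMILES: C9H5N.
DoU = (2C + 2 + N − H − X)/2 = (2·9 + 2 + 1 − 5 − 0)/2 = 16/2 = 8.
(Structurally: 1 ring(s) + 7 π bond(s) = 8.)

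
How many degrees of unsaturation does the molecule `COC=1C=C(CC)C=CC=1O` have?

4

Molecular formula from the SMILES: C9H12O2.
DoU = (2C + 2 + N − H − X)/2 = (2·9 + 2 + 0 − 12 − 0)/2 = 8/2 = 4.
(Structurally: 1 ring(s) + 3 π bond(s) = 4.)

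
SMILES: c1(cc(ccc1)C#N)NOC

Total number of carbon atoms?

8

The symbol for carbon appears 8 times in the SMILES. Lowercase c denotes aromatic carbon and counts toward C.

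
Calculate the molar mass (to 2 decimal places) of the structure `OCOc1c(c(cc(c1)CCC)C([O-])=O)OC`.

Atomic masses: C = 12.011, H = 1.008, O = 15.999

Molecular formula: C12H15O5-.
M = 12×12.011 + 15×1.008 + 5×15.999 = 239.25 g/mol.

239.25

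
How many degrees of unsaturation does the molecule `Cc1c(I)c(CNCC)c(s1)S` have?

3

Molecular formula from the SMILES: C8H12INS2.
DoU = (2C + 2 + N − H − X)/2 = (2·8 + 2 + 1 − 12 − 1)/2 = 6/2 = 3.
(Structurally: 1 ring(s) + 2 π bond(s) = 3.)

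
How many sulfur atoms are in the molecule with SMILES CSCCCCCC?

1

The symbol for sulfur appears 1 time in the SMILES.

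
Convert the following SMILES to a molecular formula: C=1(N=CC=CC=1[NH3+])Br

C5H6BrN2+

Heavy atoms from the SMILES: 1 Br, 5 C, 2 N.
Implicit hydrogens by atom environment:
  3 × C (aromatic): 1 H each → 3
  2 × C (aromatic): no H
  1 × Br: no H
  1 × N (charge +1): 3 H
  1 × N (aromatic): no H
  Total hydrogens = 6.
Net charge +1.
Molecular formula: C5H6BrN2+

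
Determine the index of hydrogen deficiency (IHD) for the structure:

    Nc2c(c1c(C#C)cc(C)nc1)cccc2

10

Molecular formula from the SMILES: C14H12N2.
DoU = (2C + 2 + N − H − X)/2 = (2·14 + 2 + 2 − 12 − 0)/2 = 20/2 = 10.
(Structurally: 2 ring(s) + 8 π bond(s) = 10.)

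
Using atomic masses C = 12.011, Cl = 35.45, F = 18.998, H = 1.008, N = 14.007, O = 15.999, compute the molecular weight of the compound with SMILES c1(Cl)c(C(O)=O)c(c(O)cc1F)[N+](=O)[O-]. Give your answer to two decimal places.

235.55

Molecular formula: C7H3ClFNO5.
M = 7×12.011 + 1×35.45 + 1×18.998 + 3×1.008 + 1×14.007 + 5×15.999 = 235.55 g/mol.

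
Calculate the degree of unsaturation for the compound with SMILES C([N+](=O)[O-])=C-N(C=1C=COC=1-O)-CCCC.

Molecular formula from the SMILES: C10H14N2O4.
DoU = (2C + 2 + N − H − X)/2 = (2·10 + 2 + 2 − 14 − 0)/2 = 10/2 = 5.
(Structurally: 1 ring(s) + 4 π bond(s) = 5.)

5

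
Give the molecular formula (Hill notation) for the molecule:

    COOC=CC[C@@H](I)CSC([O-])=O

Heavy atoms from the SMILES: 7 C, 1 I, 4 O, 1 S.
Implicit hydrogens by atom environment:
  3 × C: 1 H each → 3
  3 × O: no H
  2 × C: 2 H each → 4
  1 × C: 3 H
  1 × C: no H
  1 × I: no H
  1 × O (charge -1): no H
  1 × S: no H
  Total hydrogens = 10.
Net charge -1.
Molecular formula: C7H10IO4S-

C7H10IO4S-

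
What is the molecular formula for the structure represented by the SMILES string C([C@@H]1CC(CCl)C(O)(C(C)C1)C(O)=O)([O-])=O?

Heavy atoms from the SMILES: 10 C, 1 Cl, 5 O.
Implicit hydrogens by atom environment:
  3 × C: 2 H each → 6
  3 × C: 1 H each → 3
  3 × C: no H
  2 × O: 1 H each → 2
  2 × O: no H
  1 × C: 3 H
  1 × Cl: no H
  1 × O (charge -1): no H
  Total hydrogens = 14.
Net charge -1.
Molecular formula: C10H14ClO5-

C10H14ClO5-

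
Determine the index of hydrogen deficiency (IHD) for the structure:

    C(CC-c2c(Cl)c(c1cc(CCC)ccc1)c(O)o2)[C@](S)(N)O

7

Molecular formula from the SMILES: C17H22ClNO3S.
DoU = (2C + 2 + N − H − X)/2 = (2·17 + 2 + 1 − 22 − 1)/2 = 14/2 = 7.
(Structurally: 2 ring(s) + 5 π bond(s) = 7.)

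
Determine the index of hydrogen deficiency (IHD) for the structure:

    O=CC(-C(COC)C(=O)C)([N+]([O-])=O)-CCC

Molecular formula from the SMILES: C10H17NO5.
DoU = (2C + 2 + N − H − X)/2 = (2·10 + 2 + 1 − 17 − 0)/2 = 6/2 = 3.
(Structurally: 0 ring(s) + 3 π bond(s) = 3.)

3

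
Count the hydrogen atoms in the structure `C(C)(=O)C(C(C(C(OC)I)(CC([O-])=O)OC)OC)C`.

Hydrogens are implicit in SMILES; fill each atom to its normal valence:
  5 × C: 3 H each → 15
  5 × O: no H
  3 × C: 1 H each → 3
  3 × C: no H
  1 × C: 2 H
  1 × I: no H
  1 × O (charge -1): no H
  Total hydrogens = 20.

20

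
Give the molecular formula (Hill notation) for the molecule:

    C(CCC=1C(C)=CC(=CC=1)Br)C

Heavy atoms from the SMILES: 1 Br, 11 C.
Implicit hydrogens by atom environment:
  3 × C: 2 H each → 6
  3 × C (aromatic): 1 H each → 3
  3 × C (aromatic): no H
  2 × C: 3 H each → 6
  1 × Br: no H
  Total hydrogens = 15.
Molecular formula: C11H15Br

C11H15Br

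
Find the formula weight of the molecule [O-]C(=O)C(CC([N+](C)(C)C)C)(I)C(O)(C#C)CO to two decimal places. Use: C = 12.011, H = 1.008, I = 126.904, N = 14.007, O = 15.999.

369.20

Molecular formula: C12H20INO4.
M = 12×12.011 + 20×1.008 + 1×126.904 + 1×14.007 + 4×15.999 = 369.20 g/mol.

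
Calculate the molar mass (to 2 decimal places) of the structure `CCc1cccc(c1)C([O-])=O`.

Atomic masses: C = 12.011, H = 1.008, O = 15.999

Molecular formula: C9H9O2-.
M = 9×12.011 + 9×1.008 + 2×15.999 = 149.17 g/mol.

149.17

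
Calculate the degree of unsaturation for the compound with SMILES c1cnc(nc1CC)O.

Molecular formula from the SMILES: C6H8N2O.
DoU = (2C + 2 + N − H − X)/2 = (2·6 + 2 + 2 − 8 − 0)/2 = 8/2 = 4.
(Structurally: 1 ring(s) + 3 π bond(s) = 4.)

4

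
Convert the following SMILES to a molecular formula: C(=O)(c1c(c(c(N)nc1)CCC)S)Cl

C9H11ClN2OS

Heavy atoms from the SMILES: 9 C, 1 Cl, 2 N, 1 O, 1 S.
Implicit hydrogens by atom environment:
  4 × C (aromatic): no H
  2 × C: 2 H each → 4
  1 × C: 3 H
  1 × C (aromatic): 1 H
  1 × C: no H
  1 × Cl: no H
  1 × N: 2 H
  1 × N (aromatic): no H
  1 × O: no H
  1 × S: 1 H
  Total hydrogens = 11.
Molecular formula: C9H11ClN2OS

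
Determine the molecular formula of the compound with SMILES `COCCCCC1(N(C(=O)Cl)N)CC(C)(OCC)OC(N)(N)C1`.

C14H29ClN4O4

Heavy atoms from the SMILES: 14 C, 1 Cl, 4 N, 4 O.
Implicit hydrogens by atom environment:
  7 × C: 2 H each → 14
  4 × C: no H
  4 × O: no H
  3 × C: 3 H each → 9
  3 × N: 2 H each → 6
  1 × Cl: no H
  1 × N: no H
  Total hydrogens = 29.
Molecular formula: C14H29ClN4O4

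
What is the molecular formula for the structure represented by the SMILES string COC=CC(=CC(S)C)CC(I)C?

C10H17IOS

Heavy atoms from the SMILES: 10 C, 1 I, 1 O, 1 S.
Implicit hydrogens by atom environment:
  5 × C: 1 H each → 5
  3 × C: 3 H each → 9
  1 × C: 2 H
  1 × C: no H
  1 × I: no H
  1 × O: no H
  1 × S: 1 H
  Total hydrogens = 17.
Molecular formula: C10H17IOS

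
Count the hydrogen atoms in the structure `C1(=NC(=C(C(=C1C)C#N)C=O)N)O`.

7

Hydrogens are implicit in SMILES; fill each atom to its normal valence:
  5 × C (aromatic): no H
  1 × C: 3 H
  1 × C: 1 H
  1 × C: no H
  1 × N: 2 H
  1 × N (aromatic): no H
  1 × N: no H
  1 × O: 1 H
  1 × O: no H
  Total hydrogens = 7.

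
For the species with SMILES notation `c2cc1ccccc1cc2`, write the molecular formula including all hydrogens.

C10H8

Heavy atoms from the SMILES: 10 C.
Implicit hydrogens by atom environment:
  8 × C (aromatic): 1 H each → 8
  2 × C (aromatic): no H
  Total hydrogens = 8.
Molecular formula: C10H8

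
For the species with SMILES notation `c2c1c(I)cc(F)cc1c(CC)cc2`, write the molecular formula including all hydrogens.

C12H10FI

Heavy atoms from the SMILES: 12 C, 1 F, 1 I.
Implicit hydrogens by atom environment:
  5 × C (aromatic): 1 H each → 5
  5 × C (aromatic): no H
  1 × C: 3 H
  1 × C: 2 H
  1 × F: no H
  1 × I: no H
  Total hydrogens = 10.
Molecular formula: C12H10FI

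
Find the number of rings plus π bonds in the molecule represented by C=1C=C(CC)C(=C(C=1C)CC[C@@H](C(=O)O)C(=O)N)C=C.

7

Molecular formula from the SMILES: C16H21NO3.
DoU = (2C + 2 + N − H − X)/2 = (2·16 + 2 + 1 − 21 − 0)/2 = 14/2 = 7.
(Structurally: 1 ring(s) + 6 π bond(s) = 7.)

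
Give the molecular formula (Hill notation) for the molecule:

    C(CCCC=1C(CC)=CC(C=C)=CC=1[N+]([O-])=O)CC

C16H23NO2

Heavy atoms from the SMILES: 16 C, 1 N, 2 O.
Implicit hydrogens by atom environment:
  7 × C: 2 H each → 14
  4 × C (aromatic): no H
  2 × C: 3 H each → 6
  2 × C (aromatic): 1 H each → 2
  1 × C: 1 H
  1 × N (charge +1): no H
  1 × O: no H
  1 × O (charge -1): no H
  Total hydrogens = 23.
Molecular formula: C16H23NO2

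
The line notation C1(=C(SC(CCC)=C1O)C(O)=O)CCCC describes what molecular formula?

C12H18O3S

Heavy atoms from the SMILES: 12 C, 3 O, 1 S.
Implicit hydrogens by atom environment:
  5 × C: 2 H each → 10
  4 × C (aromatic): no H
  2 × C: 3 H each → 6
  2 × O: 1 H each → 2
  1 × C: no H
  1 × O: no H
  1 × S (aromatic): no H
  Total hydrogens = 18.
Molecular formula: C12H18O3S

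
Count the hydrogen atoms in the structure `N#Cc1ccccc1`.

Hydrogens are implicit in SMILES; fill each atom to its normal valence:
  5 × C (aromatic): 1 H each → 5
  1 × C (aromatic): no H
  1 × C: no H
  1 × N: no H
  Total hydrogens = 5.

5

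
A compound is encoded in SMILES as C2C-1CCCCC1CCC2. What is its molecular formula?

C10H18

Heavy atoms from the SMILES: 10 C.
Implicit hydrogens by atom environment:
  8 × C: 2 H each → 16
  2 × C: 1 H each → 2
  Total hydrogens = 18.
Molecular formula: C10H18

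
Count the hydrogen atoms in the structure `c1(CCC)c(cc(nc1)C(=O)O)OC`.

Hydrogens are implicit in SMILES; fill each atom to its normal valence:
  3 × C (aromatic): no H
  2 × C: 3 H each → 6
  2 × C: 2 H each → 4
  2 × C (aromatic): 1 H each → 2
  2 × O: no H
  1 × C: no H
  1 × N (aromatic): no H
  1 × O: 1 H
  Total hydrogens = 13.

13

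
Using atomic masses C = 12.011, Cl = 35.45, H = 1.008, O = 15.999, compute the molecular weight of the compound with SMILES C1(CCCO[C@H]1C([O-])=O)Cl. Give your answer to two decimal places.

Molecular formula: C6H8ClO3-.
M = 6×12.011 + 1×35.45 + 8×1.008 + 3×15.999 = 163.58 g/mol.

163.58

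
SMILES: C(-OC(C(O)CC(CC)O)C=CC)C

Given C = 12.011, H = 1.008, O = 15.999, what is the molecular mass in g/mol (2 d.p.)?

202.29

Molecular formula: C11H22O3.
M = 11×12.011 + 22×1.008 + 3×15.999 = 202.29 g/mol.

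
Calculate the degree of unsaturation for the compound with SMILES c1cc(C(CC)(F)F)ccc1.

4

Molecular formula from the SMILES: C9H10F2.
DoU = (2C + 2 + N − H − X)/2 = (2·9 + 2 + 0 − 10 − 2)/2 = 8/2 = 4.
(Structurally: 1 ring(s) + 3 π bond(s) = 4.)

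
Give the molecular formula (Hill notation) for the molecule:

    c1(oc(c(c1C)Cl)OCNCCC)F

Heavy atoms from the SMILES: 9 C, 1 Cl, 1 F, 1 N, 2 O.
Implicit hydrogens by atom environment:
  4 × C (aromatic): no H
  3 × C: 2 H each → 6
  2 × C: 3 H each → 6
  1 × Cl: no H
  1 × F: no H
  1 × N: 1 H
  1 × O (aromatic): no H
  1 × O: no H
  Total hydrogens = 13.
Molecular formula: C9H13ClFNO2

C9H13ClFNO2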